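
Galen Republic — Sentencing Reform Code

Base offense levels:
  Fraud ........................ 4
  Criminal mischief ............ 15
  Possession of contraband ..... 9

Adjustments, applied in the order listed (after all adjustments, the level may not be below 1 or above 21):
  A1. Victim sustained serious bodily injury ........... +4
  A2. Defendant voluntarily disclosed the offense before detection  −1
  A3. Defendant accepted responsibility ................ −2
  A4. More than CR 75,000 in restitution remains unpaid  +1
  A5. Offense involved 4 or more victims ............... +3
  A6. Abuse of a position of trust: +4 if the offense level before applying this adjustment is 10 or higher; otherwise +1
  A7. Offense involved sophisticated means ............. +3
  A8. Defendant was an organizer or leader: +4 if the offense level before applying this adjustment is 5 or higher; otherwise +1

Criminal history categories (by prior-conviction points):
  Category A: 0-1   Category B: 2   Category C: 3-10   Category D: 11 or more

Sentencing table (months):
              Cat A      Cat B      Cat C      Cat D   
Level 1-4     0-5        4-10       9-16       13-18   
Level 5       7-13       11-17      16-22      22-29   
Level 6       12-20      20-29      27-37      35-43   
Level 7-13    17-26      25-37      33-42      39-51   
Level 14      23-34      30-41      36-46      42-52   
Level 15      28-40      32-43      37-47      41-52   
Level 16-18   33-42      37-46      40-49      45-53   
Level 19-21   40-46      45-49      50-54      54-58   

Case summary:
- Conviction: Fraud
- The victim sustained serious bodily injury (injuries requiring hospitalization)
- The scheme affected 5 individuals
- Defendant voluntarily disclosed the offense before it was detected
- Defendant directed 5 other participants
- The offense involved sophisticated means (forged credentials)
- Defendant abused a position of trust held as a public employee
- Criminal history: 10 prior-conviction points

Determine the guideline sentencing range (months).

50-54 months

Base offense level for fraud: 4.
A1 applies: 4 + 4 = 8.
A2 applies: 8 − 1 = 7.
A3 does not apply.
A5 applies: 7 + 3 = 10.
A6 applies (level before this adjustment is 10 ≥ 10, so +4): 10 + 4 = 14.
A7 applies: 14 + 3 = 17.
A8 applies (level before this adjustment is 17 ≥ 5, so +4): 17 + 4 = 21.
Final offense level: 21.
Criminal history: 10 prior points → Category C (3-10).
Level 21 falls in the 19-21 band.
Grid: Level 19-21 × Category C = 50-54 months.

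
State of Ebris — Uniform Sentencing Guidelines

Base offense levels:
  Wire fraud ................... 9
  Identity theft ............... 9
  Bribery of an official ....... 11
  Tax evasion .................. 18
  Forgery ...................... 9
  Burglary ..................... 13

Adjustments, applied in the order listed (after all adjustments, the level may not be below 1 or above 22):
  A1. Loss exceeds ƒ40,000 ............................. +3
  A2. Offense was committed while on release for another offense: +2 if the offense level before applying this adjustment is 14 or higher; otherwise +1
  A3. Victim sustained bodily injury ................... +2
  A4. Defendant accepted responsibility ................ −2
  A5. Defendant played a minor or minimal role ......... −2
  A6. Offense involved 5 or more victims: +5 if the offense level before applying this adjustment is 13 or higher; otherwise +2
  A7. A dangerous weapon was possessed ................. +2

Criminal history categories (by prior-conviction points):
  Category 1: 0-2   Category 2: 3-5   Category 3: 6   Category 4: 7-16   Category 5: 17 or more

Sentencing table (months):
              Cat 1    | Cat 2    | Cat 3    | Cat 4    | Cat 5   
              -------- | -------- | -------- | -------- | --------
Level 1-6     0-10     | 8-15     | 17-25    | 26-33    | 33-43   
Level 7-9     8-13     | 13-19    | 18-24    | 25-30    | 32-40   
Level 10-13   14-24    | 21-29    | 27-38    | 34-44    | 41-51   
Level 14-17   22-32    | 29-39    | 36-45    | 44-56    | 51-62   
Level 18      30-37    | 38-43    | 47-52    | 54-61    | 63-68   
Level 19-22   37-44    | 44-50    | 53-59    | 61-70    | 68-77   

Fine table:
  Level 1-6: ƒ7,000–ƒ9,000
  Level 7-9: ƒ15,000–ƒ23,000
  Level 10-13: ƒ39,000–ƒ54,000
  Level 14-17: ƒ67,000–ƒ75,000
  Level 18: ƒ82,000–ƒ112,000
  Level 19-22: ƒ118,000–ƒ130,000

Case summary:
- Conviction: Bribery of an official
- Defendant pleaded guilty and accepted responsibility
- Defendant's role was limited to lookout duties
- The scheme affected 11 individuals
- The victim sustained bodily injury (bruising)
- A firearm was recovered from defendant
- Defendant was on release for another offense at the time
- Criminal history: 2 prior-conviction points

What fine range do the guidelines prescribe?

Base offense level for bribery of an official: 11.
A1 does not apply.
A2 applies (level before this adjustment is 11 < 14, so +1): 11 + 1 = 12.
A3 applies: 12 + 2 = 14.
A4 applies: 14 − 2 = 12.
A5 applies: 12 − 2 = 10.
A6 applies (level before this adjustment is 10 < 13, so +2): 10 + 2 = 12.
A7 applies: 12 + 2 = 14.
Final offense level: 14.
Level 14 falls in the 14-17 band.
Fine table: Level 14-17 → ƒ67,000–ƒ75,000.

ƒ67,000–ƒ75,000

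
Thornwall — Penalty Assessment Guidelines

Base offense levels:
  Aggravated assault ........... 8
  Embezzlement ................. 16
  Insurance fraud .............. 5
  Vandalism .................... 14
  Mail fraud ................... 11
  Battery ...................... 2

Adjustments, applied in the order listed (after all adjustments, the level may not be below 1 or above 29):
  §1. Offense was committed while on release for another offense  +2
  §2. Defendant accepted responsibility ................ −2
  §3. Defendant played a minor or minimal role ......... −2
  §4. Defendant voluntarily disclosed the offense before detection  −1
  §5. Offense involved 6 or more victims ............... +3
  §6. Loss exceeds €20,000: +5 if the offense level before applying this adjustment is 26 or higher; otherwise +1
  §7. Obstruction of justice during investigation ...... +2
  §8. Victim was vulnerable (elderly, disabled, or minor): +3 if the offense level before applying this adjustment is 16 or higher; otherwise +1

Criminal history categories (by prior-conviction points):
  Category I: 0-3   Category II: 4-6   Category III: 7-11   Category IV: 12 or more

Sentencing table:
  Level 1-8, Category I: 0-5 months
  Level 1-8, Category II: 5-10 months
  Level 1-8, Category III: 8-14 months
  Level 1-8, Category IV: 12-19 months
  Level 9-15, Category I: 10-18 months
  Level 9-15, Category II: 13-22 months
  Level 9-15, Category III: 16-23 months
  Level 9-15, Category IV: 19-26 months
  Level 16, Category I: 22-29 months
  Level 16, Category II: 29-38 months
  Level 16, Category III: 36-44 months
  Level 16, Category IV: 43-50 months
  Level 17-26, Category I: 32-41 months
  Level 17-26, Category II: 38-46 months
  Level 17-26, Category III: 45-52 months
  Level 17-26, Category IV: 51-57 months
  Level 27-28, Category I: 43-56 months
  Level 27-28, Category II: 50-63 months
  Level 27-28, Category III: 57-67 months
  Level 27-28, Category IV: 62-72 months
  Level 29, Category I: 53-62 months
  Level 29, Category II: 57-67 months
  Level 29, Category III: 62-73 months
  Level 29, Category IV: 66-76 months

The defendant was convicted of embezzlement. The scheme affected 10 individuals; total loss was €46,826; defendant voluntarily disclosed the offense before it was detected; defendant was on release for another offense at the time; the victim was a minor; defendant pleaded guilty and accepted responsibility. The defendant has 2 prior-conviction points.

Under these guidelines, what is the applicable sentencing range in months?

Base offense level for embezzlement: 16.
§1 applies: 16 + 2 = 18.
§2 applies: 18 − 2 = 16.
§4 applies: 16 − 1 = 15.
§5 applies: 15 + 3 = 18.
§6 applies (level before this adjustment is 18 < 26, so +1): 18 + 1 = 19.
§8 applies (level before this adjustment is 19 ≥ 16, so +3): 19 + 3 = 22.
Final offense level: 22.
Criminal history: 2 prior points → Category I (0-3).
Level 22 falls in the 17-26 band.
Grid: Level 17-26 × Category I = 32-41 months.

32-41 months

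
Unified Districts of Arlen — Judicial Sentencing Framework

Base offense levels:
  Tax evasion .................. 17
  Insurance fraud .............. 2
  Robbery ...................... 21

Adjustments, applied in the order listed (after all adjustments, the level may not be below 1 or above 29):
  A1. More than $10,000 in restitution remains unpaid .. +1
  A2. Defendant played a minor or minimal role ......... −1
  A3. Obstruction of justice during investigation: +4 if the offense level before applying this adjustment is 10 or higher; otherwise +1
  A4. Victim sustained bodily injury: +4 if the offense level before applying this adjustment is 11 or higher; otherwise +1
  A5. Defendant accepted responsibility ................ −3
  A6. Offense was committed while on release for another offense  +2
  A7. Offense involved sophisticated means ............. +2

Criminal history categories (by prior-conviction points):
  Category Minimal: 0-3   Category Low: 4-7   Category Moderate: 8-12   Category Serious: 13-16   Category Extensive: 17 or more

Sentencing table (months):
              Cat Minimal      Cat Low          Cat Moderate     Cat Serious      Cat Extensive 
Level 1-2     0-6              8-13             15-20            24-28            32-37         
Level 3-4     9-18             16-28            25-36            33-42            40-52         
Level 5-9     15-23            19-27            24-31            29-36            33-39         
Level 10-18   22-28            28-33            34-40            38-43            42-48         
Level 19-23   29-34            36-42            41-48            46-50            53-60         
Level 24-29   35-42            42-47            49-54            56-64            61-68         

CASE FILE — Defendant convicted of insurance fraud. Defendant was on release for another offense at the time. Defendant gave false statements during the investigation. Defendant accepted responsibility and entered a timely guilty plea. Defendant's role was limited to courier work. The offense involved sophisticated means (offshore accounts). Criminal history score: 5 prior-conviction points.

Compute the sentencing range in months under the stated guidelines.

Base offense level for insurance fraud: 2.
A1 does not apply.
A2 applies: 2 − 1 = 1.
A3 applies (level before this adjustment is 1 < 10, so +1): 1 + 1 = 2.
A4 does not apply.
A5 applies: 2 − 3 = -1.
A6 applies: -1 + 2 = 1.
A7 applies: 1 + 2 = 3.
Final offense level: 3.
Criminal history: 5 prior points → Category Low (4-7).
Level 3 falls in the 3-4 band.
Grid: Level 3-4 × Category Low = 16-28 months.

16-28 months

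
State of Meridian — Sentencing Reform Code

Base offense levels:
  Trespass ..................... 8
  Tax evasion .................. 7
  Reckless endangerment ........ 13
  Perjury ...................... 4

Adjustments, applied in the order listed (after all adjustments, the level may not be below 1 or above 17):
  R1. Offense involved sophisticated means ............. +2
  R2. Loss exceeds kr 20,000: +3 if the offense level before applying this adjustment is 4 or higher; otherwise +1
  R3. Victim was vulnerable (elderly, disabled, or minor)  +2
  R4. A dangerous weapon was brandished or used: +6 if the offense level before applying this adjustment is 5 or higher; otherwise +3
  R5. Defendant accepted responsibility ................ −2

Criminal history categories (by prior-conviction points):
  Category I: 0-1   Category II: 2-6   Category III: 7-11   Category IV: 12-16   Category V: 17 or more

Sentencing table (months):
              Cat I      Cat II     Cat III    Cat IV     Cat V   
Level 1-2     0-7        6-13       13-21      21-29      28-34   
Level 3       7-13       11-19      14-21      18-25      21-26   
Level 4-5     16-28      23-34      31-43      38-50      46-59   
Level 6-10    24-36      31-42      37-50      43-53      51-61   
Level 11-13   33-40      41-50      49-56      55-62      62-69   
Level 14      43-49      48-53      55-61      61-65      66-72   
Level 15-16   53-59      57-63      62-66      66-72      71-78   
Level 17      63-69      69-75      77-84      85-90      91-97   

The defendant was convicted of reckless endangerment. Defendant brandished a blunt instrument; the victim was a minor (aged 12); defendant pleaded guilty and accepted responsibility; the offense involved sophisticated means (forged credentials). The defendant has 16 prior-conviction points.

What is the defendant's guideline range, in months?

85-90 months

Base offense level for reckless endangerment: 13.
R1 applies: 13 + 2 = 15.
R2 does not apply.
R3 applies: 15 + 2 = 17.
R4 applies (level before this adjustment is 17 ≥ 5, so +6): 17 + 6 = 23.
R5 applies: 23 − 2 = 21.
Level 21 exceeds the maximum of 17; capped at 17.
Final offense level: 17.
Criminal history: 16 prior points → Category IV (12-16).
Level 17 falls in the 17 band.
Grid: Level 17 × Category IV = 85-90 months.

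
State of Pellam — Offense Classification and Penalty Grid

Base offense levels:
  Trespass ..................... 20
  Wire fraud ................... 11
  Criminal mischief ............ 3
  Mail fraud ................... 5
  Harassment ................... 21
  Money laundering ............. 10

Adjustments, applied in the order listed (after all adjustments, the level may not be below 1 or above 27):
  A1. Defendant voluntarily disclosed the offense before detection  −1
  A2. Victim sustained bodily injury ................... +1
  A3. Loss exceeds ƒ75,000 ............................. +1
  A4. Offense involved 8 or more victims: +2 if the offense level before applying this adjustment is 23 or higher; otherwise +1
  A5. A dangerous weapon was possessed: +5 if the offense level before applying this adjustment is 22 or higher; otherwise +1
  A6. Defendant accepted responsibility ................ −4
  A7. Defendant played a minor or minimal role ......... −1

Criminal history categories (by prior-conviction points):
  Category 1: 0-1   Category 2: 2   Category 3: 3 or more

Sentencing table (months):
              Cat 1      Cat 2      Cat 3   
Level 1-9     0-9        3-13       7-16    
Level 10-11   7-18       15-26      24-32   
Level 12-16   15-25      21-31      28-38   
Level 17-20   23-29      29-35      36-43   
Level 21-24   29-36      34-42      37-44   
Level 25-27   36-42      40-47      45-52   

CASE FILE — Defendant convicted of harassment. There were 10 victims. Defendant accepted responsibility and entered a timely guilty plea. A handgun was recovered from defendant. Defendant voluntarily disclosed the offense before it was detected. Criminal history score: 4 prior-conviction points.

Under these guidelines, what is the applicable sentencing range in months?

Base offense level for harassment: 21.
A1 applies: 21 − 1 = 20.
A3 does not apply.
A4 applies (level before this adjustment is 20 < 23, so +1): 20 + 1 = 21.
A5 applies (level before this adjustment is 21 < 22, so +1): 21 + 1 = 22.
A6 applies: 22 − 4 = 18.
A7 does not apply.
Final offense level: 18.
Criminal history: 4 prior points → Category 3 (3+).
Level 18 falls in the 17-20 band.
Grid: Level 17-20 × Category 3 = 36-43 months.

36-43 months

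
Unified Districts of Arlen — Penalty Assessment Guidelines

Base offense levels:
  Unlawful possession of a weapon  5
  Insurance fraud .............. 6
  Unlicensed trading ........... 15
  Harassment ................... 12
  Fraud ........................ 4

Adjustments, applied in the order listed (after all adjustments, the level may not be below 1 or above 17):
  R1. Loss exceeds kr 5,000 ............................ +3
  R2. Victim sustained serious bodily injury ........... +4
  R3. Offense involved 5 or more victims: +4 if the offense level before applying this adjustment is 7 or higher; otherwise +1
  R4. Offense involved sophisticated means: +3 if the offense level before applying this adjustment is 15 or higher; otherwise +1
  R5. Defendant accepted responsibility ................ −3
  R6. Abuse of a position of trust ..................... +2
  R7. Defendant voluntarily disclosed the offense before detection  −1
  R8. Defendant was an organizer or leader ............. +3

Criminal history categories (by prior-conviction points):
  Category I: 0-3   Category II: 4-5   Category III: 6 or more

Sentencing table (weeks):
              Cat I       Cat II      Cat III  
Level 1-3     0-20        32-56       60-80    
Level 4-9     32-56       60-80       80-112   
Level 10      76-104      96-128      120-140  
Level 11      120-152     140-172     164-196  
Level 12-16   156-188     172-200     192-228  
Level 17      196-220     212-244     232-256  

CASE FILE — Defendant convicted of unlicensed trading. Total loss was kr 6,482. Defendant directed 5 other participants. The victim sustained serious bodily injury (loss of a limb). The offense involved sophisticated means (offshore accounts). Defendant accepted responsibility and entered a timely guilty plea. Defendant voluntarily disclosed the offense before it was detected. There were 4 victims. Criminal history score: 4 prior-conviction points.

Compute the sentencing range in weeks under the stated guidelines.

Base offense level for unlicensed trading: 15.
R1 applies: 15 + 3 = 18.
R2 applies: 18 + 4 = 22.
R4 applies (level before this adjustment is 22 ≥ 15, so +3): 22 + 3 = 25.
R5 applies: 25 − 3 = 22.
R7 applies: 22 − 1 = 21.
R8 applies: 21 + 3 = 24.
Level 24 exceeds the maximum of 17; capped at 17.
Final offense level: 17.
Criminal history: 4 prior points → Category II (4-5).
Level 17 falls in the 17 band.
Grid: Level 17 × Category II = 212-244 weeks.

212-244 weeks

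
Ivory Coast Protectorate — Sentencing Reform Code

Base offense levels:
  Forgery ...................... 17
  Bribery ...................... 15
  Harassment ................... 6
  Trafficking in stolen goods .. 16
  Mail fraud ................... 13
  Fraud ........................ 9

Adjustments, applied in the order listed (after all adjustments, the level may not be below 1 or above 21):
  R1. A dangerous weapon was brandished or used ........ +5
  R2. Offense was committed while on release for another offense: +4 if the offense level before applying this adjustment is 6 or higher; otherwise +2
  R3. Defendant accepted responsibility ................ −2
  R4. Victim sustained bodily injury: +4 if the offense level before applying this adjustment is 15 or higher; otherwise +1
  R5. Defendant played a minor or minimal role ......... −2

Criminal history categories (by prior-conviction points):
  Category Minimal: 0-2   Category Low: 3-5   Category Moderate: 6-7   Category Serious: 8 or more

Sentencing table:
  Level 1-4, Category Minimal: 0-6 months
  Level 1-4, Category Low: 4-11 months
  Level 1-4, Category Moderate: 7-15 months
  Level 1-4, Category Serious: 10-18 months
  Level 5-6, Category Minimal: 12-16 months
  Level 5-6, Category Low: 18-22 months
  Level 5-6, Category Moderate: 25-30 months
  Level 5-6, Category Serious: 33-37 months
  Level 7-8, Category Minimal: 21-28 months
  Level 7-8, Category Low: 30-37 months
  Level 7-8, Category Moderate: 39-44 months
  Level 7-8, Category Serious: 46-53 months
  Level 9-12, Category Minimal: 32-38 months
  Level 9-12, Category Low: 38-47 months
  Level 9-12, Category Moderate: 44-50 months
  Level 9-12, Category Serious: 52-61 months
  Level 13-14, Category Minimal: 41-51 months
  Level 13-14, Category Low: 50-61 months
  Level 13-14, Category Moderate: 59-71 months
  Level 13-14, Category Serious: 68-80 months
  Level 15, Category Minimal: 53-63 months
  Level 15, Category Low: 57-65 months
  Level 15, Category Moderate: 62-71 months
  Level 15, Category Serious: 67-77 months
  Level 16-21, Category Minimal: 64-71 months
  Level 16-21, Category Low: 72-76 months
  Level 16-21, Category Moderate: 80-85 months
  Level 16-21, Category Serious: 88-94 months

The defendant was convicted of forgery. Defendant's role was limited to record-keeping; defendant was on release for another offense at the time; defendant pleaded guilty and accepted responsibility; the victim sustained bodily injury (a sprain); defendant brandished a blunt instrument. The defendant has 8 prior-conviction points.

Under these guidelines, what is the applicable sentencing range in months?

88-94 months

Base offense level for forgery: 17.
R1 applies: 17 + 5 = 22.
R2 applies (level before this adjustment is 22 ≥ 6, so +4): 22 + 4 = 26.
R3 applies: 26 − 2 = 24.
R4 applies (level before this adjustment is 24 ≥ 15, so +4): 24 + 4 = 28.
R5 applies: 28 − 2 = 26.
Level 26 exceeds the maximum of 21; capped at 21.
Final offense level: 21.
Criminal history: 8 prior points → Category Serious (8+).
Level 21 falls in the 16-21 band.
Grid: Level 16-21 × Category Serious = 88-94 months.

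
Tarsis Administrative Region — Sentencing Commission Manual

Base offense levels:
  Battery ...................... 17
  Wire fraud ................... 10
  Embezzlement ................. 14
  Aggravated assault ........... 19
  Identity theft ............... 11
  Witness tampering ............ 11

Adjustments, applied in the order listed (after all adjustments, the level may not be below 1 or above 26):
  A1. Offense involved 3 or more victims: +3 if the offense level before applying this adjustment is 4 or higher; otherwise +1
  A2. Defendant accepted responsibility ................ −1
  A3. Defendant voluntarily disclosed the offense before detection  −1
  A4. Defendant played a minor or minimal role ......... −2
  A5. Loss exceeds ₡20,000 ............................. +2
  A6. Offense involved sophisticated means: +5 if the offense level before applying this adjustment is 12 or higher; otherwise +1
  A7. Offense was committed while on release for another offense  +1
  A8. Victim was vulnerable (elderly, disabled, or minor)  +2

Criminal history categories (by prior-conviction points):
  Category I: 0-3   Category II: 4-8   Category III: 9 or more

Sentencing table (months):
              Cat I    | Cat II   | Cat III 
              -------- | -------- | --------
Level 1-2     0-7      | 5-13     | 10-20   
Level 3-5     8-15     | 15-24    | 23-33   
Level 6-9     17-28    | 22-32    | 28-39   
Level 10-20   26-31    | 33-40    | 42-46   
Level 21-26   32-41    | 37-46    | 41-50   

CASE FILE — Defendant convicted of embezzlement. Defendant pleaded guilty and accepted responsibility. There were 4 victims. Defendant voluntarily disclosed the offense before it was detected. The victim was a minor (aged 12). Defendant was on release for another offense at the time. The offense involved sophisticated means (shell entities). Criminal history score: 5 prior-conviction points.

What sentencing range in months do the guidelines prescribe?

Base offense level for embezzlement: 14.
A1 applies (level before this adjustment is 14 ≥ 4, so +3): 14 + 3 = 17.
A2 applies: 17 − 1 = 16.
A3 applies: 16 − 1 = 15.
A5 does not apply.
A6 applies (level before this adjustment is 15 ≥ 12, so +5): 15 + 5 = 20.
A7 applies: 20 + 1 = 21.
A8 applies: 21 + 2 = 23.
Final offense level: 23.
Criminal history: 5 prior points → Category II (4-8).
Level 23 falls in the 21-26 band.
Grid: Level 21-26 × Category II = 37-46 months.

37-46 months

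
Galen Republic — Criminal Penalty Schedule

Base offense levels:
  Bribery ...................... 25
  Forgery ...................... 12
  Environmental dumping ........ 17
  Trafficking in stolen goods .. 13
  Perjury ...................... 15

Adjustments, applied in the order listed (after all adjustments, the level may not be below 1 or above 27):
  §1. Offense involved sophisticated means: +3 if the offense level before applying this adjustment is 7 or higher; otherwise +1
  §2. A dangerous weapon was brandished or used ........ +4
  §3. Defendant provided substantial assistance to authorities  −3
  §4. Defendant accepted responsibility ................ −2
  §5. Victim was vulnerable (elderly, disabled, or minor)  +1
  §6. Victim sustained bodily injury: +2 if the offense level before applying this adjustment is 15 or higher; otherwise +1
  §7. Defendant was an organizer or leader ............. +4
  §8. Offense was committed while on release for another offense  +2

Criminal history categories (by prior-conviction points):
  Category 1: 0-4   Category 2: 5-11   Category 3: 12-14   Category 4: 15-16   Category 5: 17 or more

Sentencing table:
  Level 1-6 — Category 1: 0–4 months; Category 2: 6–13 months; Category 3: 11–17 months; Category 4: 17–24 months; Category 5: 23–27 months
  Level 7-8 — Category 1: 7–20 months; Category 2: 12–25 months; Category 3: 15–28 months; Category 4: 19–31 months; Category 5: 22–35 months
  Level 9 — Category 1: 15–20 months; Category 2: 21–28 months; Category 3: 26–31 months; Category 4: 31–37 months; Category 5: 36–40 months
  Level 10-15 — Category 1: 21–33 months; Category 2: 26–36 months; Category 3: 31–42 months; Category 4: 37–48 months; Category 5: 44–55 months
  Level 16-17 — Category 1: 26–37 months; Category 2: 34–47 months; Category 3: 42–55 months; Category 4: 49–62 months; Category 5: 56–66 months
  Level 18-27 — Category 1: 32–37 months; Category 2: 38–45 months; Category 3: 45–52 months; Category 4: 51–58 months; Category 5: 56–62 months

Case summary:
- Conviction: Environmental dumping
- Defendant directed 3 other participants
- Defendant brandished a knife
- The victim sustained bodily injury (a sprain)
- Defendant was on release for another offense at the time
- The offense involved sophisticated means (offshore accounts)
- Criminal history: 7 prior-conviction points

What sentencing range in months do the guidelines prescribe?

38-45 months

Base offense level for environmental dumping: 17.
§1 applies (level before this adjustment is 17 ≥ 7, so +3): 17 + 3 = 20.
§2 applies: 20 + 4 = 24.
§6 applies (level before this adjustment is 24 ≥ 15, so +2): 24 + 2 = 26.
§7 applies: 26 + 4 = 30.
§8 applies: 30 + 2 = 32.
Level 32 exceeds the maximum of 27; capped at 27.
Final offense level: 27.
Criminal history: 7 prior points → Category 2 (5-11).
Level 27 falls in the 18-27 band.
Grid: Level 18-27 × Category 2 = 38-45 months.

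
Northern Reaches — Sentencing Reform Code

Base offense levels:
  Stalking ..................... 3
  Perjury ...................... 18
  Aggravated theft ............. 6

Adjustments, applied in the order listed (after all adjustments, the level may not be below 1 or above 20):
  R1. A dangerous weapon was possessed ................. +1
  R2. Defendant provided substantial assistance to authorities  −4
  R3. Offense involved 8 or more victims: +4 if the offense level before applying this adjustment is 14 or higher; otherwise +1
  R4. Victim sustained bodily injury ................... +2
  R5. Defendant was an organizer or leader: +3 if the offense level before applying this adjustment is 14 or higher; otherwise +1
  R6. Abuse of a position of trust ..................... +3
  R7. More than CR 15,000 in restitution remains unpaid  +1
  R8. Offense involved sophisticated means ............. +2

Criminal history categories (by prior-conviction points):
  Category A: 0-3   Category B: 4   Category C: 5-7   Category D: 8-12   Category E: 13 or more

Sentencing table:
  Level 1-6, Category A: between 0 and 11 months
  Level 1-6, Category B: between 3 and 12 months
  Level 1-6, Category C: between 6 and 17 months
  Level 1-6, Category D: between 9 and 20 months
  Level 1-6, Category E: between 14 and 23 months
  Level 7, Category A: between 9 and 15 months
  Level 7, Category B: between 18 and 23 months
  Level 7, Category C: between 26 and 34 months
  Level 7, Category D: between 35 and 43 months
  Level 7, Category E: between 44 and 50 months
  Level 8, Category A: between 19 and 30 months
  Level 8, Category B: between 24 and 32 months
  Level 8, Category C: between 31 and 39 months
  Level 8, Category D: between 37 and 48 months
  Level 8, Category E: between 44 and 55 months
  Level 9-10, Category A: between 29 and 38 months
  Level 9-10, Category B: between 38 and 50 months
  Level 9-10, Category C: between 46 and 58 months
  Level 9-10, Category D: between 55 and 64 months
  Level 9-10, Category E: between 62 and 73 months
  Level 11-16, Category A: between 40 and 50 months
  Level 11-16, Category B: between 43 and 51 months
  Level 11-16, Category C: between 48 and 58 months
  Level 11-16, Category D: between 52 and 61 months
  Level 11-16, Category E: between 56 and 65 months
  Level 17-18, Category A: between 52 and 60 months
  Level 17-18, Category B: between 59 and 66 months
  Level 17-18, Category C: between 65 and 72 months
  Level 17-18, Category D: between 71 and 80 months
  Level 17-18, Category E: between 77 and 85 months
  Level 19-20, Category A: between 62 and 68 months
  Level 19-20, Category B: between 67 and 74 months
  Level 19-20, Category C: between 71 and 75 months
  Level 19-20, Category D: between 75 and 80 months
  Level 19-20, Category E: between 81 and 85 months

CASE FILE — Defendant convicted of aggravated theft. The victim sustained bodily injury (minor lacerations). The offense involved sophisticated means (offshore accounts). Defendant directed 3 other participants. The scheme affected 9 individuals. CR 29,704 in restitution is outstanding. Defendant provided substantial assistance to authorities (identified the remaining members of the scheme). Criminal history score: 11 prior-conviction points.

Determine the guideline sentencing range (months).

Base offense level for aggravated theft: 6.
R2 applies: 6 − 4 = 2.
R3 applies (level before this adjustment is 2 < 14, so +1): 2 + 1 = 3.
R4 applies: 3 + 2 = 5.
R5 applies (level before this adjustment is 5 < 14, so +1): 5 + 1 = 6.
R6 does not apply.
R7 applies: 6 + 1 = 7.
R8 applies: 7 + 2 = 9.
Final offense level: 9.
Criminal history: 11 prior points → Category D (8-12).
Level 9 falls in the 9-10 band.
Grid: Level 9-10 × Category D = 55-64 months.

55-64 months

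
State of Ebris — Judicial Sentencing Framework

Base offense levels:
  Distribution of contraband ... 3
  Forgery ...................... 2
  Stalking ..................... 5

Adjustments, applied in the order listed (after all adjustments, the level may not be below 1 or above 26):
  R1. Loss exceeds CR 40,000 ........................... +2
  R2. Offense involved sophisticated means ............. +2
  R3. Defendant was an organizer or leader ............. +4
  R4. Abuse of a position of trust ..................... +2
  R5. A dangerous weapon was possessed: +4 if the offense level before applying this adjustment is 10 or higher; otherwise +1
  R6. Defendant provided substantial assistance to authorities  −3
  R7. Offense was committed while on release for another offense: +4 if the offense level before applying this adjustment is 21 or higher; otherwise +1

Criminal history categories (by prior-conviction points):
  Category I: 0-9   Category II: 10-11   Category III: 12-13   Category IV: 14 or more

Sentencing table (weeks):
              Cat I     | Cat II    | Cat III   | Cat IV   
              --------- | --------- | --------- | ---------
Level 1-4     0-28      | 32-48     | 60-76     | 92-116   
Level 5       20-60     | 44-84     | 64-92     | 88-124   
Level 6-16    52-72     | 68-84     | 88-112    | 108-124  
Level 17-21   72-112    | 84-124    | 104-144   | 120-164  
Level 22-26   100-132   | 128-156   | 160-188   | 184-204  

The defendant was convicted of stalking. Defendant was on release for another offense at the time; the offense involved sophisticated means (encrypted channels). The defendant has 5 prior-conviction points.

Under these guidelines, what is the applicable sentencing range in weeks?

52-72 weeks

Base offense level for stalking: 5.
R1 does not apply.
R2 applies: 5 + 2 = 7.
R3 does not apply.
R4 does not apply.
R7 applies (level before this adjustment is 7 < 21, so +1): 7 + 1 = 8.
Final offense level: 8.
Criminal history: 5 prior points → Category I (0-9).
Level 8 falls in the 6-16 band.
Grid: Level 6-16 × Category I = 52-72 weeks.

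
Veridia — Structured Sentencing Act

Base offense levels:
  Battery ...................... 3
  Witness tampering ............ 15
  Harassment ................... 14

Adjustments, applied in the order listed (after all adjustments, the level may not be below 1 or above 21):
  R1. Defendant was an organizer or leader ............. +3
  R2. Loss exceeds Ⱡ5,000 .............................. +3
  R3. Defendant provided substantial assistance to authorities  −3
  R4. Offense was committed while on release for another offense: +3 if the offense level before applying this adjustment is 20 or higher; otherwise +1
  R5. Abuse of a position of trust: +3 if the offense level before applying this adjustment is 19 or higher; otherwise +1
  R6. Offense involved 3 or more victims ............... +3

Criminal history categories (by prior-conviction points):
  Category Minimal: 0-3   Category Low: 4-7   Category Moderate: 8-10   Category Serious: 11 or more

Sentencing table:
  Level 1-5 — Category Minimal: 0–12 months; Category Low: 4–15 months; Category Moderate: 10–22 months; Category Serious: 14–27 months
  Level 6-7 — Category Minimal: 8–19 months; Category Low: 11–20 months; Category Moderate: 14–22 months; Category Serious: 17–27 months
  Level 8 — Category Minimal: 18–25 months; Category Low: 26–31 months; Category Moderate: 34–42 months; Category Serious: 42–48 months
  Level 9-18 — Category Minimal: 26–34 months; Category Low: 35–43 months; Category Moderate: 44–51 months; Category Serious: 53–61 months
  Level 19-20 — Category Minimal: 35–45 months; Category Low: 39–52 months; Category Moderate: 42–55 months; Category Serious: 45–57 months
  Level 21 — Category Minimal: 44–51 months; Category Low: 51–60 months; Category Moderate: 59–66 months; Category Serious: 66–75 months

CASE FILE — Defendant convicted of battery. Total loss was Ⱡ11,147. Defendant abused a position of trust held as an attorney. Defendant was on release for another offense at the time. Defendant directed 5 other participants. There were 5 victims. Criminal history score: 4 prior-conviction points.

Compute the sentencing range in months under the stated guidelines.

Base offense level for battery: 3.
R1 applies: 3 + 3 = 6.
R2 applies: 6 + 3 = 9.
R3 does not apply.
R4 applies (level before this adjustment is 9 < 20, so +1): 9 + 1 = 10.
R5 applies (level before this adjustment is 10 < 19, so +1): 10 + 1 = 11.
R6 applies: 11 + 3 = 14.
Final offense level: 14.
Criminal history: 4 prior points → Category Low (4-7).
Level 14 falls in the 9-18 band.
Grid: Level 9-18 × Category Low = 35-43 months.

35-43 months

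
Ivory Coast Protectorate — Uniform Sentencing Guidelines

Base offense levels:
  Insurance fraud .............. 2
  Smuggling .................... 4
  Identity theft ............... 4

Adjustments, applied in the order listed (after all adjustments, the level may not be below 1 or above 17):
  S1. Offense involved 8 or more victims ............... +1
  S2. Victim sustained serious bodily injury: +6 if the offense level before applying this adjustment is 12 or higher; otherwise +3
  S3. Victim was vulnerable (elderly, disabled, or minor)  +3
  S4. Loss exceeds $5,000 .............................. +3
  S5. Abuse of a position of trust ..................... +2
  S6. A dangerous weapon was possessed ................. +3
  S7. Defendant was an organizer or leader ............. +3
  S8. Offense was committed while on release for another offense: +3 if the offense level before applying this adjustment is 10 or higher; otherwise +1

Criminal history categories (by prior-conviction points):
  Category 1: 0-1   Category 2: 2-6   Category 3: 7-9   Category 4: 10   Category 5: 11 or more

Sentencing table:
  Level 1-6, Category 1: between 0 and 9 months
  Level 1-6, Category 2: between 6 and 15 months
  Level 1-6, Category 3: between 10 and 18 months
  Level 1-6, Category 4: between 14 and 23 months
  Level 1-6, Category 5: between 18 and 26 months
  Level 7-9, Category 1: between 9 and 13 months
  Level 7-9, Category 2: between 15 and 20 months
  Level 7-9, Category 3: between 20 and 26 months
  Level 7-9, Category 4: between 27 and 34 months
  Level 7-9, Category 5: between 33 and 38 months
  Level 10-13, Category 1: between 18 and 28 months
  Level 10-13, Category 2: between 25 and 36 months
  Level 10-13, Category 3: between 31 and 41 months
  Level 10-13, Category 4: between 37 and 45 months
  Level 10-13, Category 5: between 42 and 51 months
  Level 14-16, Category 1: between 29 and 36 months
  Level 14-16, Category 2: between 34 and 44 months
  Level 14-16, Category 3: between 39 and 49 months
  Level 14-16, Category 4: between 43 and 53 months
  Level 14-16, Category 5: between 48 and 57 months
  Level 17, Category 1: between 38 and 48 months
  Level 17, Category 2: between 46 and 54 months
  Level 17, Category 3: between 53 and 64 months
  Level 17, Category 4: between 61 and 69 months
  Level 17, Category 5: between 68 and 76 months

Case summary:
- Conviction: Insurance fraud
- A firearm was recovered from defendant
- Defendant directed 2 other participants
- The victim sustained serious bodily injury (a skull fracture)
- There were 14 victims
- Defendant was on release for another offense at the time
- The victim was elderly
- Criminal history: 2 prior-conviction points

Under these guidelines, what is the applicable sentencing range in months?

Base offense level for insurance fraud: 2.
S1 applies: 2 + 1 = 3.
S2 applies (level before this adjustment is 3 < 12, so +3): 3 + 3 = 6.
S3 applies: 6 + 3 = 9.
S4 does not apply.
S5 does not apply.
S6 applies: 9 + 3 = 12.
S7 applies: 12 + 3 = 15.
S8 applies (level before this adjustment is 15 ≥ 10, so +3): 15 + 3 = 18.
Level 18 exceeds the maximum of 17; capped at 17.
Final offense level: 17.
Criminal history: 2 prior points → Category 2 (2-6).
Level 17 falls in the 17 band.
Grid: Level 17 × Category 2 = 46-54 months.

46-54 months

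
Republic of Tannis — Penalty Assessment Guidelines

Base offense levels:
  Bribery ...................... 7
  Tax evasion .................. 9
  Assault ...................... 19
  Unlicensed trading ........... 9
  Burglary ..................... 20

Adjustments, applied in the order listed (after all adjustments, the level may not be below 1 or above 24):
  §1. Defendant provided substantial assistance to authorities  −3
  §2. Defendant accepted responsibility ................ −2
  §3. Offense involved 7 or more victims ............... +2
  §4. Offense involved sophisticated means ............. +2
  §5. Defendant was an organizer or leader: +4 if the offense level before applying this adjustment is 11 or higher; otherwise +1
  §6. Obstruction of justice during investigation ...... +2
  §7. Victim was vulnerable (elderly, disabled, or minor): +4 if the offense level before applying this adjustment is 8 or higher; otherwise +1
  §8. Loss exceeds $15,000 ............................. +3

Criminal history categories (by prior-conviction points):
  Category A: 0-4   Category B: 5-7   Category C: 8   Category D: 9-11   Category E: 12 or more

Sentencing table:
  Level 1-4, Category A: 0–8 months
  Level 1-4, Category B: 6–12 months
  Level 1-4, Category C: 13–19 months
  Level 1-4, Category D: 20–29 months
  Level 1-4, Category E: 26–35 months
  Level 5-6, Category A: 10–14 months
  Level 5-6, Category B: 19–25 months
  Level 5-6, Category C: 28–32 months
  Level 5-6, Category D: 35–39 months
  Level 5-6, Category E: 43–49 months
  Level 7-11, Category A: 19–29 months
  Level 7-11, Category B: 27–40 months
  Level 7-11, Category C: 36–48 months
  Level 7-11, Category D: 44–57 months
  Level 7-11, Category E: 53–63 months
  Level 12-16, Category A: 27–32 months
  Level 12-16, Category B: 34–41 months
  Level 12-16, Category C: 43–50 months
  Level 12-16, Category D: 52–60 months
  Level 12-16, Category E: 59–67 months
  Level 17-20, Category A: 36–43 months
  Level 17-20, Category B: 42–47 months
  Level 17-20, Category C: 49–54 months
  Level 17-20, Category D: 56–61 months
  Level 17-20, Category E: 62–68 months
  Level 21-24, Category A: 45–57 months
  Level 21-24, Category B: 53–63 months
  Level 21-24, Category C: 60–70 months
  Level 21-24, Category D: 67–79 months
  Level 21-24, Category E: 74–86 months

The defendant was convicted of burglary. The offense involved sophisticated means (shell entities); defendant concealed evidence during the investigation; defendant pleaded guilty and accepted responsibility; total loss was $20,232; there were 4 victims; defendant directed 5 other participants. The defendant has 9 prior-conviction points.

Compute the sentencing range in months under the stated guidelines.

Base offense level for burglary: 20.
§1 does not apply.
§2 applies: 20 − 2 = 18.
§4 applies: 18 + 2 = 20.
§5 applies (level before this adjustment is 20 ≥ 11, so +4): 20 + 4 = 24.
§6 applies: 24 + 2 = 26.
§8 applies: 26 + 3 = 29.
Level 29 exceeds the maximum of 24; capped at 24.
Final offense level: 24.
Criminal history: 9 prior points → Category D (9-11).
Level 24 falls in the 21-24 band.
Grid: Level 21-24 × Category D = 67-79 months.

67-79 months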